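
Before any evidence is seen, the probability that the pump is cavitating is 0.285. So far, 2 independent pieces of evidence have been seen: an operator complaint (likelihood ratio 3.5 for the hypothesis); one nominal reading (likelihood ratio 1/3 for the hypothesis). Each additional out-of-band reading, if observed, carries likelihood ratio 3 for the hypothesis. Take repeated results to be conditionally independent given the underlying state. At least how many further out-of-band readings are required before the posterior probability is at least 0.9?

3

Prior odds = 0.285/0.715 = 57/143.
Combined Bayes factor of the evidence already in hand = 3.5 × (1/3) = 7/6.
Odds after that evidence = (57/143) × 7/6 = 133/286.
Target odds = 0.9/0.1 = 9.
Need 3ⁿ ≥ 9 ÷ (133/286) = 2574/133.
3² = 9 falls short of 2574/133 but 3³ = 27 reaches it, so n = 3.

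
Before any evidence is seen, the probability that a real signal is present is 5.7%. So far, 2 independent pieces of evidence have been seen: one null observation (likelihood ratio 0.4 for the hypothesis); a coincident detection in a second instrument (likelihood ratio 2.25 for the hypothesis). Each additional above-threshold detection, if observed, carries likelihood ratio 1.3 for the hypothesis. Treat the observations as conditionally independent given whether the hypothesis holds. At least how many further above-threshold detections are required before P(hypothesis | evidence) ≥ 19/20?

23

Prior odds = 0.057/0.943 = 57/943.
Combined Bayes factor of the evidence already in hand = 0.4 × 2.25 = 0.9.
Odds after that evidence = (57/943) × 0.9 = 513/9430.
Target odds = 0.95/0.05 = 19.
Need 1.3ⁿ ≥ 19 ÷ (513/9430) = 9430/27.
1.3²² ≈321.184 falls short of 9430/27 but 1.3²³ ≈417.539 reaches it, so n = 23.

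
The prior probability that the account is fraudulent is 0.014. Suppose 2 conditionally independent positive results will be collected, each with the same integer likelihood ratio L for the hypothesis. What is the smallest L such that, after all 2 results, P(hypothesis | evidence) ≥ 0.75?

15

Prior odds = 0.014/0.986 = 7/493.
Target odds = 0.75/0.25 = 3.
Need L² ≥ 3 ÷ (7/493) = 1479/7.
14² = 196 < 1479/7 ≤ 225 = 15², so L = 15.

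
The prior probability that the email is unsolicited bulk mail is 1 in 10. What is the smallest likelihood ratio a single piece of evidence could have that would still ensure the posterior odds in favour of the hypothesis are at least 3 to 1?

27

Prior odds = 0.1/0.9 = 1/9.
Target odds = 3.
Required Bayes factor = 3 ÷ (1/9) = 27.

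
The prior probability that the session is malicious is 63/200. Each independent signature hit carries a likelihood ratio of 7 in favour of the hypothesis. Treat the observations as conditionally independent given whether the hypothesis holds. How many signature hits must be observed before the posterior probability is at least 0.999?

Prior odds = 0.315/0.685 = 63/137.
Likelihood ratio per signature hit = 7.
Target posterior odds = 0.999/0.001 = 999.
Need (63/137) × 7ⁿ ≥ 999, i.e. 7ⁿ ≥ 15207/7.
7³ = 343 falls short of 15207/7 but 7⁴ = 2401 reaches it, so n = 4.

4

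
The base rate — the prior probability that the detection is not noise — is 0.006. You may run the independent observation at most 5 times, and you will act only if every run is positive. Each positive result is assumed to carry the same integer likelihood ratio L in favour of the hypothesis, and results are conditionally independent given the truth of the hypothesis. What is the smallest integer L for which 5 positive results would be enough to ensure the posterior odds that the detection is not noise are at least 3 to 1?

4

Prior odds = 0.006/0.994 = 3/497.
Target odds = 3.
Need L⁵ ≥ 3 ÷ (3/497) = 497.
3⁵ = 243 < 497 ≤ 1024 = 4⁵, so L = 4.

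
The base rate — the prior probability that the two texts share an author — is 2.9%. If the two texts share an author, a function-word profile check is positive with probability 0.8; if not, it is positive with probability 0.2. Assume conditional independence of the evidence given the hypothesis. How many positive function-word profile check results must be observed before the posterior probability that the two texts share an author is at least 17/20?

4

Prior odds = 0.029/0.971 = 29/971.
Likelihood ratio of a positive = 0.8/0.2 = 4.
Target posterior odds = 0.85/0.15 = 17/3.
Need (29/971) × 4ⁿ ≥ 17/3, i.e. 4ⁿ ≥ 16507/87.
4³ = 64 falls short of 16507/87 but 4⁴ = 256 reaches it, so n = 4.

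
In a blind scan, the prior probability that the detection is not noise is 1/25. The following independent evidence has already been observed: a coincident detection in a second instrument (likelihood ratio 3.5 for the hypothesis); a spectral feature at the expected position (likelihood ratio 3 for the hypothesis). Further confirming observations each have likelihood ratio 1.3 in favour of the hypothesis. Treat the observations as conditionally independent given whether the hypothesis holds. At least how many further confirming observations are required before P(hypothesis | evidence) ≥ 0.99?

21

Prior odds = 0.04/0.96 = 1/24.
Combined Bayes factor of the evidence already in hand = 3.5 × 3 = 10.5.
Odds after that evidence = (1/24) × 10.5 = 0.4375.
Target odds = 0.99/0.01 = 99.
Need 1.3ⁿ ≥ 99 ÷ 0.4375 = 1584/7.
1.3²⁰ ≈190.05 falls short of 1584/7 but 1.3²¹ ≈247.065 reaches it, so n = 21.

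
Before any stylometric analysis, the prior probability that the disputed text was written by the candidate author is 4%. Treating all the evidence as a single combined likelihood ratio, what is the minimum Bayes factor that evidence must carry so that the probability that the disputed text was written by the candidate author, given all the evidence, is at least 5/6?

120

Prior odds = 0.04/0.96 = 1/24.
Target odds = (5/6)/(1/6) = 5.
Required Bayes factor = 5 ÷ (1/24) = 120.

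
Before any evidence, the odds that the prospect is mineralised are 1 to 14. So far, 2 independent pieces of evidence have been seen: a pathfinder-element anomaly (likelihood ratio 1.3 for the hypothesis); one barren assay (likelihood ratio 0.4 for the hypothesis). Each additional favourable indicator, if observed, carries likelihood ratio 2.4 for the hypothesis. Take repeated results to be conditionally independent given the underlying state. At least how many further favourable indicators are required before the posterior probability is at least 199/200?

10

Prior odds = 1/14.
Combined Bayes factor of the evidence already in hand = 1.3 × 0.4 = 0.52.
Odds after that evidence = (1/14) × 0.52 = 13/350.
Target odds = 0.995/0.005 = 199.
Need 2.4ⁿ ≥ 199 ÷ (13/350) = 69650/13.
2.4⁹ ≈2641.81 falls short of 69650/13 but 2.4¹⁰ ≈6340.34 reaches it, so n = 10.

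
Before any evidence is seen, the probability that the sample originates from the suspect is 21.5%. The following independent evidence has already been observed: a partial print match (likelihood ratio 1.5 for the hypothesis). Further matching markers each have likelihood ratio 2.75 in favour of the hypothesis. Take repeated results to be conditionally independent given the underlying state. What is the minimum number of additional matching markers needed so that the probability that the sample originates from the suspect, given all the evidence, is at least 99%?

6

Prior odds = 0.215/0.785 = 43/157.
Bayes factor of the evidence already in hand = 1.5.
Odds after that evidence = (43/157) × 1.5 = 129/314.
Target odds = 0.99/0.01 = 99.
Need 2.75ⁿ ≥ 99 ÷ (129/314) = 10362/43.
2.75⁵ = 161051/1024 falls short of 10362/43 but 2.75⁶ = 1771561/4096 reaches it, so n = 6.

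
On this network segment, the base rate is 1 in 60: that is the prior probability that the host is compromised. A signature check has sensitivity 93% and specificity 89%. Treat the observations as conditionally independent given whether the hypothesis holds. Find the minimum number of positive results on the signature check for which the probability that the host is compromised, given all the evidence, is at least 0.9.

3

Prior odds = (1/60)/(59/60) = 1/59.
False-positive rate = 1 − 0.89 = 0.11; likelihood ratio of a positive = 0.93/0.11 = 93/11.
Target odds: 0.9 ÷ 0.1 = 9.
Need (1/59) × (93/11)ⁿ ≥ 9, i.e. (93/11)ⁿ ≥ 531.
(93/11)² = 8649/121 falls short of 531 but (93/11)³ = 804357/1331 reaches it, so n = 3.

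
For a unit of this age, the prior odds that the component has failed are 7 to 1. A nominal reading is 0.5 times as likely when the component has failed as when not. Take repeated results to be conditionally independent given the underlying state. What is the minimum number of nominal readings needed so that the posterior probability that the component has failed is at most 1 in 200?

11

Prior odds = 7.
Likelihood ratio per nominal reading = 0.5.
Target posterior odds = 0.005/0.995 = 1/199.
Need 7 × 0.5ⁿ ≤ 1/199, i.e. 0.5ⁿ ≤ 1/1393.
0.5¹⁰ = 1/1024 is still above 1/1393 but 0.5¹¹ = 1/2048 is at or below it, so n = 11.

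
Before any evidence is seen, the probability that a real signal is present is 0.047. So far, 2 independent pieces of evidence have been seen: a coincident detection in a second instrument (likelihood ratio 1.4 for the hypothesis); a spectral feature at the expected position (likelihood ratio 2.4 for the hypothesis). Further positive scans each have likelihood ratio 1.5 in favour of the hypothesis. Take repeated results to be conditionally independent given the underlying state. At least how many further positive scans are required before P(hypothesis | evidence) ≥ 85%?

9

Prior odds = 0.047/0.953 = 47/953.
Combined Bayes factor of the evidence already in hand = 1.4 × 2.4 = 3.36.
Odds after that evidence = (47/953) × 3.36 = 3948/23825.
Target odds = 0.85/0.15 = 17/3.
Need 1.5ⁿ ≥ 17/3 ÷ (3948/23825) = 405025/11844.
1.5⁸ = 25.62890625 falls short of 405025/11844 but 1.5⁹ = 19683/512 reaches it, so n = 9.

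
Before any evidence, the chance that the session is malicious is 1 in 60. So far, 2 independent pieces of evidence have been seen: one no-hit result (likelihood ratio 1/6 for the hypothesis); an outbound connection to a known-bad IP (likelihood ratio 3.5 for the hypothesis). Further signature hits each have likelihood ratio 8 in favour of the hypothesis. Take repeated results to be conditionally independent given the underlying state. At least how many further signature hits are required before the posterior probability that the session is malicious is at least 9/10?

Prior odds = (1/60)/(59/60) = 1/59.
Combined Bayes factor of the evidence already in hand = (1/6) × 3.5 = 7/12.
Odds after that evidence = (1/59) × 7/12 = 7/708.
Target odds = 0.9/0.1 = 9.
Need 8ⁿ ≥ 9 ÷ (7/708) = 6372/7.
8³ = 512 falls short of 6372/7 but 8⁴ = 4096 reaches it, so n = 4.

4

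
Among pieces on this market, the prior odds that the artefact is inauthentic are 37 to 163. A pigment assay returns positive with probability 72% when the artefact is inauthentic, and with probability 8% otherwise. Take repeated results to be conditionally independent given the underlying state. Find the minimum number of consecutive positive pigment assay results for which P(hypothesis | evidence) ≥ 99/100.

3

Prior odds = 37/163.
Likelihood ratio of a positive result = 0.72/0.08 = 9.
Target posterior odds = 0.99/0.01 = 99.
Require 9ⁿ ≥ 99 ÷ (37/163) = 16137/37.
9² = 81 falls short of 16137/37 but 9³ = 729 reaches it, so n = 3.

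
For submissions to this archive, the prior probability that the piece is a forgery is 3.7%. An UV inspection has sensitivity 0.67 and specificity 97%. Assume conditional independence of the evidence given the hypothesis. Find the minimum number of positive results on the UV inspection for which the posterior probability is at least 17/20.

Prior odds: 0.037 ÷ 0.963 = 37/963.
False-positive rate = 1 − 0.97 = 0.03; likelihood ratio of a positive = 0.67/0.03 = 67/3.
Target posterior odds = 0.85/0.15 = 17/3.
Require (67/3)ⁿ ≥ 17/3 ÷ (37/963) = 5457/37.
(67/3)¹ = 67/3 falls short of 5457/37 but (67/3)² = 4489/9 reaches it, so n = 2.

2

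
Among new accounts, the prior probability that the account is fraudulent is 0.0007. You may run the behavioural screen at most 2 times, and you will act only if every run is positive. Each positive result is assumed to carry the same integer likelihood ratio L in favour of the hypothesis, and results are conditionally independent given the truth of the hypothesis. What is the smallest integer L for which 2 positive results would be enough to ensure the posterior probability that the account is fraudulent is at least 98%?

Prior odds = 0.0007/0.9993 = 7/9993.
Target odds = 0.98/0.02 = 49.
Need L² ≥ 49 ÷ (7/9993) = 69951.
264² = 69696 < 69951 ≤ 70225 = 265², so L = 265.

265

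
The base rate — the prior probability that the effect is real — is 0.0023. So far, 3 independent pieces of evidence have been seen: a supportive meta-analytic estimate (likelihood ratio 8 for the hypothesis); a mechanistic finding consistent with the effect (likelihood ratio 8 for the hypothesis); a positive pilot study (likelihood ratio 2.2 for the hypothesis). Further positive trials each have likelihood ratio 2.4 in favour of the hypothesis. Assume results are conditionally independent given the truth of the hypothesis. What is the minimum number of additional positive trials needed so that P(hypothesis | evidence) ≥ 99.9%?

Prior odds = 0.0023/0.9977 = 23/9977.
Combined Bayes factor of the evidence already in hand = 8 × 8 × 2.2 = 140.8.
Odds after that evidence = (23/9977) × 140.8 = 1472/4535.
Target odds = 0.999/0.001 = 999.
Need 2.4ⁿ ≥ 999 ÷ (1472/4535) = 4530465/1472.
2.4⁹ ≈2641.81 falls short of 4530465/1472 but 2.4¹⁰ ≈6340.34 reaches it, so n = 10.

10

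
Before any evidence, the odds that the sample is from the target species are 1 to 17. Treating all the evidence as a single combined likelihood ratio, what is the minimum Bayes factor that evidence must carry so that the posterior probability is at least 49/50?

Prior odds = 1/17.
Target odds = 0.98/0.02 = 49.
Required Bayes factor = 49 ÷ (1/17) = 833.

833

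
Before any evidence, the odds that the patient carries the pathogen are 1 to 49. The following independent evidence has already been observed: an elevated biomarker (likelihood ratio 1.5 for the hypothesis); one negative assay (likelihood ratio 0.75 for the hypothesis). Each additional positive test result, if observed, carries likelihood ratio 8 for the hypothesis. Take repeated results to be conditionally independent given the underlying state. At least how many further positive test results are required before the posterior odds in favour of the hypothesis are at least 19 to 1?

Prior odds = 1/49.
Combined Bayes factor of the evidence already in hand = 1.5 × 0.75 = 1.125.
Odds after that evidence = (1/49) × 1.125 = 9/392.
Target odds = 19.
Need 8ⁿ ≥ 19 ÷ (9/392) = 7448/9.
8³ = 512 falls short of 7448/9 but 8⁴ = 4096 reaches it, so n = 4.

4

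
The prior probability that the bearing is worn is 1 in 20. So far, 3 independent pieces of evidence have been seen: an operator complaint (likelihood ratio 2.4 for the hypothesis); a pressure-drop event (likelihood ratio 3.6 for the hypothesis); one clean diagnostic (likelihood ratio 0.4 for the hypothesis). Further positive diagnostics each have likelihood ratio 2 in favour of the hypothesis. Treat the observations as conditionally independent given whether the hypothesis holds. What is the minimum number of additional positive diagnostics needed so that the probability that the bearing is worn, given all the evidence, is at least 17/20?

Prior odds = 0.05/0.95 = 1/19.
Combined Bayes factor of the evidence already in hand = 2.4 × 3.6 × 0.4 = 3.456.
Odds after that evidence = (1/19) × 3.456 = 432/2375.
Target odds = 0.85/0.15 = 17/3.
Need 2ⁿ ≥ 17/3 ÷ (432/2375) = 40375/1296.
2⁴ = 16 falls short of 40375/1296 but 2⁵ = 32 reaches it, so n = 5.

5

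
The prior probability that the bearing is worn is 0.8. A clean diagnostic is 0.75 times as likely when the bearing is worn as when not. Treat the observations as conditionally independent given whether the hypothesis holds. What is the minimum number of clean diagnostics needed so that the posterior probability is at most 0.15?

11

Prior odds = 0.8/0.2 = 4.
Likelihood ratio per clean diagnostic = 0.75.
Target odds: 0.15 ÷ 0.85 = 3/17.
Require 0.75ⁿ ≤ 3/17 ÷ 4 = 3/68.
0.75¹⁰ = 59049/1048576 is still above 3/68 but 0.75¹¹ = 177147/4194304 is at or below it, so n = 11.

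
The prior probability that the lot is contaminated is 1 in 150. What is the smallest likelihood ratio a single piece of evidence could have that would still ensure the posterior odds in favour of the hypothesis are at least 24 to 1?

3576

Prior odds = (1/150)/(149/150) = 1/149.
Target odds = 24.
Required Bayes factor = 24 ÷ (1/149) = 3576.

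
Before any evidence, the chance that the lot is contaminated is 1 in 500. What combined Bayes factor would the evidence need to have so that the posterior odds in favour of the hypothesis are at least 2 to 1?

998

Prior odds = 0.002/0.998 = 1/499.
Target odds = 2.
Required Bayes factor = 2 ÷ (1/499) = 998.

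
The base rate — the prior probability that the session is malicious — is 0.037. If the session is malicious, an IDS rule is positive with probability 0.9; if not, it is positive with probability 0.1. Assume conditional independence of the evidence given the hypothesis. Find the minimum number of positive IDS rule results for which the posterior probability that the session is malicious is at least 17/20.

3

Prior odds = 0.037/0.963 = 37/963.
Likelihood ratio of a positive = 0.9/0.1 = 9.
Target posterior odds = 0.85/0.15 = 17/3.
Need (37/963) × 9ⁿ ≥ 17/3, i.e. 9ⁿ ≥ 5457/37.
9² = 81 falls short of 5457/37 but 9³ = 729 reaches it, so n = 3.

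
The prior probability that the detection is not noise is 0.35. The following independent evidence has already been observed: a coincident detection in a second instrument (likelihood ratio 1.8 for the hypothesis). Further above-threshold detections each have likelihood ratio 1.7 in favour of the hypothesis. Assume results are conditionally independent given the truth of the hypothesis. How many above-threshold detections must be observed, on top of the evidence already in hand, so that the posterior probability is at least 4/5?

Prior odds = 0.35/0.65 = 7/13.
Bayes factor of the evidence already in hand = 1.8.
Odds after that evidence = (7/13) × 1.8 = 63/65.
Target odds = 0.8/0.2 = 4.
Need 1.7ⁿ ≥ 4 ÷ (63/65) = 260/63.
1.7² = 2.89 falls short of 260/63 but 1.7³ = 4.913 reaches it, so n = 3.

3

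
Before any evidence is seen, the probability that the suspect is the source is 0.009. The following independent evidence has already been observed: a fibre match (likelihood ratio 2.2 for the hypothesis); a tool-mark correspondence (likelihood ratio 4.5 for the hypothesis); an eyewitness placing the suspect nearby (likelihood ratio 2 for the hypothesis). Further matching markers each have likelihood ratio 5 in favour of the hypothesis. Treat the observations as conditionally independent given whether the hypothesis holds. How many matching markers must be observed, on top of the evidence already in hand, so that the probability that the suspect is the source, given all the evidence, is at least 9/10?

Prior odds = 0.009/0.991 = 9/991.
Combined Bayes factor of the evidence already in hand = 2.2 × 4.5 × 2 = 19.8.
Odds after that evidence = (9/991) × 19.8 = 891/4955.
Target odds = 0.9/0.1 = 9.
Need 5ⁿ ≥ 9 ÷ (891/4955) = 4955/99.
5² = 25 falls short of 4955/99 but 5³ = 125 reaches it, so n = 3.

3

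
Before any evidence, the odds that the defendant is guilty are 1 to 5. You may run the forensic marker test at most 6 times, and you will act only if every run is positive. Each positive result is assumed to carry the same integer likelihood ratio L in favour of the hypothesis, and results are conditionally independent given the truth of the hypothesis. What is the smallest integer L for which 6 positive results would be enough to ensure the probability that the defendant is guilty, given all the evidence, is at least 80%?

2

Prior odds = 0.2.
Target odds = 0.8/0.2 = 4.
Need L⁶ ≥ 4 ÷ 0.2 = 20.
1⁶ = 1 < 20 ≤ 64 = 2⁶, so L = 2.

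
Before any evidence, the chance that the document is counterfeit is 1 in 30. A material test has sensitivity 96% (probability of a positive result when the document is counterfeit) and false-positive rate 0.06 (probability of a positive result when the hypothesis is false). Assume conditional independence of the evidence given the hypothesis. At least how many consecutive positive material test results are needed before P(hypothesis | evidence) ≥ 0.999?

Prior odds: (1/30) ÷ (29/30) = 1/29.
Likelihood ratio of a positive result = 0.96/0.06 = 16.
Target posterior odds = 0.999/0.001 = 999.
Need (1/29) × 16ⁿ ≥ 999, i.e. 16ⁿ ≥ 28971.
16³ = 4096 falls short of 28971 but 16⁴ = 65536 reaches it, so n = 4.

4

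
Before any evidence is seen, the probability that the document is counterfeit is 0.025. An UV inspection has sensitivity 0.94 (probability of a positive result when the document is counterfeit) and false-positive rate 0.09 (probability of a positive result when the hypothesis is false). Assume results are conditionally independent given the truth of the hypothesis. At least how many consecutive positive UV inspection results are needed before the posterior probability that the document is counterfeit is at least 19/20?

3

Prior odds = 0.025/0.975 = 1/39.
Likelihood ratio of a positive result = 0.94/0.09 = 94/9.
Target posterior odds = 0.95/0.05 = 19.
Require (94/9)ⁿ ≥ 19 ÷ (1/39) = 741.
(94/9)² = 8836/81 falls short of 741 but (94/9)³ = 830584/729 reaches it, so n = 3.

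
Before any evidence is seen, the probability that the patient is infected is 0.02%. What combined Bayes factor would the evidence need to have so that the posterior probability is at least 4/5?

Prior odds = 0.0002/0.9998 = 1/4999.
Target odds = 0.8/0.2 = 4.
Required Bayes factor = 4 ÷ (1/4999) = 19996.

19996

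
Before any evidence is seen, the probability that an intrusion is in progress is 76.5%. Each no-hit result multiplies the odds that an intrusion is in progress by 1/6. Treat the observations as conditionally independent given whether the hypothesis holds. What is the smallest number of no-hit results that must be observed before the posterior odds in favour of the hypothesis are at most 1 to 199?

Prior odds = 0.765/0.235 = 153/47.
Likelihood ratio per no-hit result = 1/6.
Target odds = 1/199.
Require (1/6)ⁿ ≤ 1/199 ÷ (153/47) = 47/30447.
(1/6)³ = 1/216 is still above 47/30447 but (1/6)⁴ = 1/1296 is at or below it, so n = 4.

4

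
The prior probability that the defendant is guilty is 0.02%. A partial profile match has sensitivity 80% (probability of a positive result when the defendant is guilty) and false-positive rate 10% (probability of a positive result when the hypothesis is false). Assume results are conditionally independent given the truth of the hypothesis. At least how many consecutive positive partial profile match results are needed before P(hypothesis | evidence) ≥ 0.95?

Prior odds = 0.0002/0.9998 = 1/4999.
Likelihood ratio of a positive result = 0.8/0.1 = 8.
Target posterior odds = 0.95/0.05 = 19.
Need (1/4999) × 8ⁿ ≥ 19, i.e. 8ⁿ ≥ 94981.
8⁵ = 32768 falls short of 94981 but 8⁶ = 262144 reaches it, so n = 6.

6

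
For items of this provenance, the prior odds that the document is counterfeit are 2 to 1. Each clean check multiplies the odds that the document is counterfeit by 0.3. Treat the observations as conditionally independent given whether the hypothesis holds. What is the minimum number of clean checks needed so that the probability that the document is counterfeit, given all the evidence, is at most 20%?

2

Prior odds = 2.
Likelihood ratio per clean check = 0.3.
Target posterior odds = 0.2/0.8 = 0.25.
Need 2 × 0.3ⁿ ≤ 0.25, i.e. 0.3ⁿ ≤ 0.125.
0.3¹ = 0.3 is still above 0.125 but 0.3² = 0.09 is at or below it, so n = 2.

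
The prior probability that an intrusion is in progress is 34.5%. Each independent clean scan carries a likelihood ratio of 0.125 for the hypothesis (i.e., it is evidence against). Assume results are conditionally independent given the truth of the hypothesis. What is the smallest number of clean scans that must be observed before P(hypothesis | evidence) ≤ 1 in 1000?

4

Prior odds = 0.345/0.655 = 69/131.
Likelihood ratio per clean scan = 0.125.
Target posterior odds = 0.001/0.999 = 1/999.
Need (69/131) × 0.125ⁿ ≤ 1/999, i.e. 0.125ⁿ ≤ 131/68931.
0.125³ = 0.001953125 is still above 131/68931 but 0.125⁴ = 1/4096 is at or below it, so n = 4.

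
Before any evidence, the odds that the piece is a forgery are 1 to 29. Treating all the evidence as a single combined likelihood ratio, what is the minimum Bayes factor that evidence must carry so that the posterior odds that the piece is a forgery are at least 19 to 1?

551

Prior odds = 1/29.
Target odds = 19.
Required Bayes factor = 19 ÷ (1/29) = 551.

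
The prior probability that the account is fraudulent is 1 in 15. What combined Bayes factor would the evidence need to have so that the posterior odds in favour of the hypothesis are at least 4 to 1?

56

Prior odds = (1/15)/(14/15) = 1/14.
Target odds = 4.
Required Bayes factor = 4 ÷ (1/14) = 56.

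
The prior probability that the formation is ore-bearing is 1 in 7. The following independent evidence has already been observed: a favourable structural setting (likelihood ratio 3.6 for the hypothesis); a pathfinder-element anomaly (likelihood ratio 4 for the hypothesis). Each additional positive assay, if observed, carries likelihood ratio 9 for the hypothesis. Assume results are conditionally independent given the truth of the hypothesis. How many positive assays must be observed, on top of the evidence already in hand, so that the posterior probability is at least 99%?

Prior odds = (1/7)/(6/7) = 1/6.
Combined Bayes factor of the evidence already in hand = 3.6 × 4 = 14.4.
Odds after that evidence = (1/6) × 14.4 = 2.4.
Target odds = 0.99/0.01 = 99.
Need 9ⁿ ≥ 99 ÷ 2.4 = 41.25.
9¹ = 9 falls short of 41.25 but 9² = 81 reaches it, so n = 2.

2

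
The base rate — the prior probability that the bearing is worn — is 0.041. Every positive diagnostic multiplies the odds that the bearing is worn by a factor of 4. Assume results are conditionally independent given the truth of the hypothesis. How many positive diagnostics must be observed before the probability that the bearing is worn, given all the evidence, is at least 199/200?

7

Prior odds = 0.041/0.959 = 41/959.
Likelihood ratio per positive diagnostic = 4.
Target odds: 0.995 ÷ 0.005 = 199.
Require 4ⁿ ≥ 199 ÷ (41/959) = 190841/41.
4⁶ = 4096 falls short of 190841/41 but 4⁷ = 16384 reaches it, so n = 7.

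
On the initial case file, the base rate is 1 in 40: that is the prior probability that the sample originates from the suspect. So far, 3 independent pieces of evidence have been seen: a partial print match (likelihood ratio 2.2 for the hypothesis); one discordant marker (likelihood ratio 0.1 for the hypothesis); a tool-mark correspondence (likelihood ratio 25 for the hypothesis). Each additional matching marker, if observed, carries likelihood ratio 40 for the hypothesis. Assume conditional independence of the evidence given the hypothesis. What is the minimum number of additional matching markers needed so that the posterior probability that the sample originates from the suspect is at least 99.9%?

Prior odds = 0.025/0.975 = 1/39.
Combined Bayes factor of the evidence already in hand = 2.2 × 0.1 × 25 = 5.5.
Odds after that evidence = (1/39) × 5.5 = 11/78.
Target odds = 0.999/0.001 = 999.
Need 40ⁿ ≥ 999 ÷ (11/78) = 77922/11.
40² = 1600 falls short of 77922/11 but 40³ = 64000 reaches it, so n = 3.

3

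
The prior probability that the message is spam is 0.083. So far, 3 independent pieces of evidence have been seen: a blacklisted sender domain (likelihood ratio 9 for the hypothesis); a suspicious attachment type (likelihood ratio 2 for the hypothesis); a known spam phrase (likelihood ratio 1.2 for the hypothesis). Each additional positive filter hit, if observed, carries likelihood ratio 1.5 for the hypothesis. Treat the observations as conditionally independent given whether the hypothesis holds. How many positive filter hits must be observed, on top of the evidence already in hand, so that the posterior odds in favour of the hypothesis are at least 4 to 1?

2

Prior odds = 0.083/0.917 = 83/917.
Combined Bayes factor of the evidence already in hand = 9 × 2 × 1.2 = 21.6.
Odds after that evidence = (83/917) × 21.6 = 8964/4585.
Target odds = 4.
Need 1.5ⁿ ≥ 4 ÷ (8964/4585) = 4585/2241.
1.5¹ = 1.5 falls short of 4585/2241 but 1.5² = 2.25 reaches it, so n = 2.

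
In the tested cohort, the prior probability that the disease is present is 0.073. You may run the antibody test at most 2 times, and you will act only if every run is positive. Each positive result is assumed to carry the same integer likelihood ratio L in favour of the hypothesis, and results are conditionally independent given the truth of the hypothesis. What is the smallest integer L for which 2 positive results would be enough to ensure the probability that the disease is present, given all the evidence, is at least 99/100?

Prior odds = 0.073/0.927 = 73/927.
Target odds = 0.99/0.01 = 99.
Need L² ≥ 99 ÷ (73/927) = 91773/73.
35² = 1225 < 91773/73 ≤ 1296 = 36², so L = 36.

36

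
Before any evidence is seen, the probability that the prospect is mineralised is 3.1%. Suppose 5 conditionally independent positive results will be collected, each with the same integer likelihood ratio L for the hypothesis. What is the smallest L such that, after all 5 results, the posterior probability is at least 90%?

4

Prior odds = 0.031/0.969 = 31/969.
Target odds = 0.9/0.1 = 9.
Need L⁵ ≥ 9 ÷ (31/969) = 8721/31.
3⁵ = 243 < 8721/31 ≤ 1024 = 4⁵, so L = 4.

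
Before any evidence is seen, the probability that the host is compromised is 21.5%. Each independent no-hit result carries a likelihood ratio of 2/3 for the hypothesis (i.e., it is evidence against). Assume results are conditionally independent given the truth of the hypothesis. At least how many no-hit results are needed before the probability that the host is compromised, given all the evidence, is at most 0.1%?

14

Prior odds = 0.215/0.785 = 43/157.
Likelihood ratio per no-hit result = 2/3.
Target posterior odds = 0.001/0.999 = 1/999.
Require (2/3)ⁿ ≤ 1/999 ÷ (43/157) = 157/42957.
(2/3)¹³ = 8192/1594323 is still above 157/42957 but (2/3)¹⁴ = 16384/4782969 is at or below it, so n = 14.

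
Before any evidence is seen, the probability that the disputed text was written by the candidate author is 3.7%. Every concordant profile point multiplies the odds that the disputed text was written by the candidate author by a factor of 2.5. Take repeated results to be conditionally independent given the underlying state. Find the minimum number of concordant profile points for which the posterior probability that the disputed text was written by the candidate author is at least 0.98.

8

Prior odds = 0.037/0.963 = 37/963.
Likelihood ratio per concordant profile point = 2.5.
Target posterior odds = 0.98/0.02 = 49.
Need (37/963) × 2.5ⁿ ≥ 49, i.e. 2.5ⁿ ≥ 47187/37.
2.5⁷ = 610.3515625 falls short of 47187/37 but 2.5⁸ = 390625/256 reaches it, so n = 8.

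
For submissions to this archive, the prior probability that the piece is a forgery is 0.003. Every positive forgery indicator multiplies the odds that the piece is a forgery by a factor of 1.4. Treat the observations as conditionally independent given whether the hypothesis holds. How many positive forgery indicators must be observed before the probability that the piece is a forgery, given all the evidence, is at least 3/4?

21

Prior odds: 0.003 ÷ 0.997 = 3/997.
Likelihood ratio per positive forgery indicator = 1.4.
Target posterior odds = 0.75/0.25 = 3.
Need (3/997) × 1.4ⁿ ≥ 3, i.e. 1.4ⁿ ≥ 997.
1.4²⁰ ≈836.683 falls short of 997 but 1.4²¹ ≈1171.36 reaches it, so n = 21.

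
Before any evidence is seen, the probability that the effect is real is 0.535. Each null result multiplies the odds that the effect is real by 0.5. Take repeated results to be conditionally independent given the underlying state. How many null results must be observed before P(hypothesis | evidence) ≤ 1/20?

Prior odds: 0.535 ÷ 0.465 = 107/93.
Likelihood ratio per null result = 0.5.
Target odds: 0.05 ÷ 0.95 = 1/19.
Require 0.5ⁿ ≤ 1/19 ÷ (107/93) = 93/2033.
0.5⁴ = 0.0625 is still above 93/2033 but 0.5⁵ = 0.03125 is at or below it, so n = 5.

5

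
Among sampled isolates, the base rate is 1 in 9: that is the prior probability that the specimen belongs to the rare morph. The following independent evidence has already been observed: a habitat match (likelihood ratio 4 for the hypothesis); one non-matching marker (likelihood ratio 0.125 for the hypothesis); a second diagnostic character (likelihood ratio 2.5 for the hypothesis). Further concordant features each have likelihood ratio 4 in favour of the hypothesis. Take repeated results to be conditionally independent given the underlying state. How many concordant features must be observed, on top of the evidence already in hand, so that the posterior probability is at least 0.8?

3

Prior odds = (1/9)/(8/9) = 0.125.
Combined Bayes factor of the evidence already in hand = 4 × 0.125 × 2.5 = 1.25.
Odds after that evidence = 0.125 × 1.25 = 0.15625.
Target odds = 0.8/0.2 = 4.
Need 4ⁿ ≥ 4 ÷ 0.15625 = 25.6.
4² = 16 falls short of 25.6 but 4³ = 64 reaches it, so n = 3.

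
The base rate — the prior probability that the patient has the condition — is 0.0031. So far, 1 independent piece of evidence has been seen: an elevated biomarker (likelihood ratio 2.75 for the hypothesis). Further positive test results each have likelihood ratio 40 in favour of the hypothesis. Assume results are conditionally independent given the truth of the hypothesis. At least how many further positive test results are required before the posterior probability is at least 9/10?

Prior odds = 0.0031/0.9969 = 31/9969.
Bayes factor of the evidence already in hand = 2.75.
Odds after that evidence = (31/9969) × 2.75 = 341/39876.
Target odds = 0.9/0.1 = 9.
Need 40ⁿ ≥ 9 ÷ (341/39876) = 358884/341.
40¹ = 40 falls short of 358884/341 but 40² = 1600 reaches it, so n = 2.

2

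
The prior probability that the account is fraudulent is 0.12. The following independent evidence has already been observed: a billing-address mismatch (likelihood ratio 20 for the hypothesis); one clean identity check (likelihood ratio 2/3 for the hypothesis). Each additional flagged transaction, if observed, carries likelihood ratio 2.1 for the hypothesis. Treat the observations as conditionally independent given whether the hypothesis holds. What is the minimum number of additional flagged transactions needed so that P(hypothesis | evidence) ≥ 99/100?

Prior odds = 0.12/0.88 = 3/22.
Combined Bayes factor of the evidence already in hand = 20 × (2/3) = 40/3.
Odds after that evidence = (3/22) × 40/3 = 20/11.
Target odds = 0.99/0.01 = 99.
Need 2.1ⁿ ≥ 99 ÷ (20/11) = 54.45.
2.1⁵ = 4084101/100000 falls short of 54.45 but 2.1⁶ = 85766121/1000000 reaches it, so n = 6.

6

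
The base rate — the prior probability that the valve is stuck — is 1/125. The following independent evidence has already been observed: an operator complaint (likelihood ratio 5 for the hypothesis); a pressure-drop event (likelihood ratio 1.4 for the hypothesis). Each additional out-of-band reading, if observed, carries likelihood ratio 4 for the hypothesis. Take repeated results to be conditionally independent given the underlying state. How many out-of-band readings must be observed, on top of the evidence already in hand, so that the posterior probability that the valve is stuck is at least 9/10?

Prior odds = 0.008/0.992 = 1/124.
Combined Bayes factor of the evidence already in hand = 5 × 1.4 = 7.
Odds after that evidence = (1/124) × 7 = 7/124.
Target odds = 0.9/0.1 = 9.
Need 4ⁿ ≥ 9 ÷ (7/124) = 1116/7.
4³ = 64 falls short of 1116/7 but 4⁴ = 256 reaches it, so n = 4.

4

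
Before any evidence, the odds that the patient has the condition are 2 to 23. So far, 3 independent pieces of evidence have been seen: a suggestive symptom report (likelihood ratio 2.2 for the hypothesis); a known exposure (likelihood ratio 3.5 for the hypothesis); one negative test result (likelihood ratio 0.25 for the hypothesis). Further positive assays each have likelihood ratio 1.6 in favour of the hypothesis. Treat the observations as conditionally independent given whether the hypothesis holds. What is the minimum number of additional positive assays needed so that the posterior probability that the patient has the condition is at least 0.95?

Prior odds = 2/23.
Combined Bayes factor of the evidence already in hand = 2.2 × 3.5 × 0.25 = 1.925.
Odds after that evidence = (2/23) × 1.925 = 77/460.
Target odds = 0.95/0.05 = 19.
Need 1.6ⁿ ≥ 19 ÷ (77/460) = 8740/77.
1.6¹⁰ ≈109.951 falls short of 8740/77 but 1.6¹¹ ≈175.922 reaches it, so n = 11.

11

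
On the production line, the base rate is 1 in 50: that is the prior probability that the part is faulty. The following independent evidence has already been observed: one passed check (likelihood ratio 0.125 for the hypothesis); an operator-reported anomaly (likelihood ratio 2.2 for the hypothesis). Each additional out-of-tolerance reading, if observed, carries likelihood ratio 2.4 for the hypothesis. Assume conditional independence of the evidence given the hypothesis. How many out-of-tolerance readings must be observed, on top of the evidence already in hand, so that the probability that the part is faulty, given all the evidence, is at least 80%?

8

Prior odds = 0.02/0.98 = 1/49.
Combined Bayes factor of the evidence already in hand = 0.125 × 2.2 = 0.275.
Odds after that evidence = (1/49) × 0.275 = 11/1960.
Target odds = 0.8/0.2 = 4.
Need 2.4ⁿ ≥ 4 ÷ (11/1960) = 7840/11.
2.4⁷ = 35831808/78125 falls short of 7840/11 but 2.4⁸ = 429981696/390625 reaches it, so n = 8.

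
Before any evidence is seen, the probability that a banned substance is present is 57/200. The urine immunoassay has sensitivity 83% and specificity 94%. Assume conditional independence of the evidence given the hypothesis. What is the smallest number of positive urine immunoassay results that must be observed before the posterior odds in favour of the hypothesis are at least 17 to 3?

Prior odds: 0.285 ÷ 0.715 = 57/143.
False-positive rate = 1 − 0.94 = 0.06; likelihood ratio of a positive = 0.83/0.06 = 83/6.
Target odds = 17/3.
Require (83/6)ⁿ ≥ 17/3 ÷ (57/143) = 2431/171.
(83/6)¹ = 83/6 falls short of 2431/171 but (83/6)² = 6889/36 reaches it, so n = 2.

2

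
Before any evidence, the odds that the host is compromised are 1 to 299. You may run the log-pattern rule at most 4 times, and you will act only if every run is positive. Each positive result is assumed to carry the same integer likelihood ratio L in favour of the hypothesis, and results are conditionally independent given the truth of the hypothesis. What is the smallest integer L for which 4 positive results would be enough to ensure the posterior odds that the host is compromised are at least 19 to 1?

9

Prior odds = 1/299.
Target odds = 19.
Need L⁴ ≥ 19 ÷ (1/299) = 5681.
8⁴ = 4096 < 5681 ≤ 6561 = 9⁴, so L = 9.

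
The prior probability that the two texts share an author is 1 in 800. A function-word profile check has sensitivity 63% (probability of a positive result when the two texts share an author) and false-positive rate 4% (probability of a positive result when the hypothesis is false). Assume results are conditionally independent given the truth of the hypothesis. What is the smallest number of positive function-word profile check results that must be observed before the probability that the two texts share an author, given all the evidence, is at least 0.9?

4

Prior odds = 0.00125/0.99875 = 1/799.
Likelihood ratio of a positive result = 0.63/0.04 = 15.75.
Target posterior odds = 0.9/0.1 = 9.
Require 15.75ⁿ ≥ 9 ÷ (1/799) = 7191.
15.75³ = 3906.984375 falls short of 7191 but 15.75⁴ = 15752961/256 reaches it, so n = 4.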